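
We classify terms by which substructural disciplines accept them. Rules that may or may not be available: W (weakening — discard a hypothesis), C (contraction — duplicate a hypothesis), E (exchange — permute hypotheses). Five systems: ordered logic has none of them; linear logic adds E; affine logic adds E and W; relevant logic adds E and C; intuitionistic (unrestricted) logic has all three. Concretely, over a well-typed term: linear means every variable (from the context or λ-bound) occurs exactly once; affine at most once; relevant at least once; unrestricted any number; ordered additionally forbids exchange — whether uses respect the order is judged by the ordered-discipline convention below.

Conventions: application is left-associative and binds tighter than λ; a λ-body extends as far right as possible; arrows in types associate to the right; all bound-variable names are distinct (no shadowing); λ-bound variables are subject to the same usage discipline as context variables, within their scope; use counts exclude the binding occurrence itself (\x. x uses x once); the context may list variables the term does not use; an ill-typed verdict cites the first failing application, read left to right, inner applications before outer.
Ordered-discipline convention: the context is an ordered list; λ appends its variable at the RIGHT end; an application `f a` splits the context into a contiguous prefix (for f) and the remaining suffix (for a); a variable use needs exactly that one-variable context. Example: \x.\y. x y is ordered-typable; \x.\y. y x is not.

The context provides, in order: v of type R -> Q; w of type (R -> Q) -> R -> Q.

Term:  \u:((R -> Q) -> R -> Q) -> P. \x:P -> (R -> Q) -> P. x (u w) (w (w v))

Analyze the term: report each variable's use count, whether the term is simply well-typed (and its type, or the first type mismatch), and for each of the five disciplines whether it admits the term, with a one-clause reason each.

counts: v: 1×, w: 3×, u (bound): 1×, x (bound): 1×
order of uses: x, u, w, w, w, v
typing: well-typed — term : (((R -> Q) -> R -> Q) -> P) -> (P -> (R -> Q) -> P) -> P
ordered: ✗, w ×3 used more than once (contraction)
linear: ✗, w ×3 used more than once (contraction)
affine: ✗, w ×3 used more than once (contraction)
relevant: ✓, every one of v, w, u, x appears
unrestricted: ✓, typability at (((R -> Q) -> R -> Q) -> P) -> (P -> (R -> Q) -> P) -> P is all that's needed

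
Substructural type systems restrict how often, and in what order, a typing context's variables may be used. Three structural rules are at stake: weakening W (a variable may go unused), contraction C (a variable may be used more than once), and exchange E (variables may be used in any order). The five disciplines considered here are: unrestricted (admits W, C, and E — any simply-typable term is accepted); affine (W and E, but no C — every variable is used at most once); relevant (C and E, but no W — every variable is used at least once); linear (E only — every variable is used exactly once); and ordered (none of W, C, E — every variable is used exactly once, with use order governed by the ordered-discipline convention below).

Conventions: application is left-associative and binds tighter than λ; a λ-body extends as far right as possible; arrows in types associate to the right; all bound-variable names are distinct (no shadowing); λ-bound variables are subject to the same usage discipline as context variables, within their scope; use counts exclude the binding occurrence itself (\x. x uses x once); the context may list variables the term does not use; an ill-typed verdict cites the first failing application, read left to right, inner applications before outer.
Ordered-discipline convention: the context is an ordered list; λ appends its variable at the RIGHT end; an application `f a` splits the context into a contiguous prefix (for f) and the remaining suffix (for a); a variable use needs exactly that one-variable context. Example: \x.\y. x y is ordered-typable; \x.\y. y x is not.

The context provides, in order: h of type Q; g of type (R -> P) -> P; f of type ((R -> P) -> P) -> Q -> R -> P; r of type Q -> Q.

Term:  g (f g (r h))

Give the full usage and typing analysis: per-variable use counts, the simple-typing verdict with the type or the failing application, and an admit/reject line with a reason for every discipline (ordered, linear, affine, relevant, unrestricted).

variable uses: h: 1, g: 2, f: 1, r: 1
use order (left to right): g, f, g, r, h
typing: ✓ — P
ordered: ✗, uses contraction: g ×2
linear: ✗, uses contraction: g ×2
affine: ✗, uses contraction: g ×2
relevant: ✓, h, g, f, r: all used, weakening unneeded
unrestricted: ✓, simply typable at P; W, C, E all held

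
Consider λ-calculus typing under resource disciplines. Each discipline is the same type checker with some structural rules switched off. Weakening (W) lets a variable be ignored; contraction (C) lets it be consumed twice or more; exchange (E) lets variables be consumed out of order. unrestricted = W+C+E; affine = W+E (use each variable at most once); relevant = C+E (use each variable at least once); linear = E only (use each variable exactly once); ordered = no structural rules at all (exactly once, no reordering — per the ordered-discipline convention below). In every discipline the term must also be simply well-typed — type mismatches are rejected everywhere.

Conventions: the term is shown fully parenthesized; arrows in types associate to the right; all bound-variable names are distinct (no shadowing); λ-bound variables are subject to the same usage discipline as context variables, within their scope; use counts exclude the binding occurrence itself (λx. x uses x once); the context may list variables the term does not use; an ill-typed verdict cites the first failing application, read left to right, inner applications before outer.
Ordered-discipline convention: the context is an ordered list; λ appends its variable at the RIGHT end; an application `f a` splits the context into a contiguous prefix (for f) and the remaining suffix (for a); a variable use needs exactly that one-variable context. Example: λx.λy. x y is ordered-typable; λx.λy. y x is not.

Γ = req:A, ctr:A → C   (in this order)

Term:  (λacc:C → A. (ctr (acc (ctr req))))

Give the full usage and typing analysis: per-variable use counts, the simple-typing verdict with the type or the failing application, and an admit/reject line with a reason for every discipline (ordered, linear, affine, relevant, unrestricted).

counts: req ×1, ctr ×2, acc (bound) ×1
uses in reading order: ctr, acc, ctr, req
typing: well-typed at (C → A) → C
ordered: ✗, repeated use of ctr ×2
linear: ✗, repeated use of ctr ×2
affine: ✗, repeated use of ctr ×2
relevant: ✓, none of req, ctr, acc goes unused
unrestricted: ✓, simply typable at (C → A) → C; W, C, E all held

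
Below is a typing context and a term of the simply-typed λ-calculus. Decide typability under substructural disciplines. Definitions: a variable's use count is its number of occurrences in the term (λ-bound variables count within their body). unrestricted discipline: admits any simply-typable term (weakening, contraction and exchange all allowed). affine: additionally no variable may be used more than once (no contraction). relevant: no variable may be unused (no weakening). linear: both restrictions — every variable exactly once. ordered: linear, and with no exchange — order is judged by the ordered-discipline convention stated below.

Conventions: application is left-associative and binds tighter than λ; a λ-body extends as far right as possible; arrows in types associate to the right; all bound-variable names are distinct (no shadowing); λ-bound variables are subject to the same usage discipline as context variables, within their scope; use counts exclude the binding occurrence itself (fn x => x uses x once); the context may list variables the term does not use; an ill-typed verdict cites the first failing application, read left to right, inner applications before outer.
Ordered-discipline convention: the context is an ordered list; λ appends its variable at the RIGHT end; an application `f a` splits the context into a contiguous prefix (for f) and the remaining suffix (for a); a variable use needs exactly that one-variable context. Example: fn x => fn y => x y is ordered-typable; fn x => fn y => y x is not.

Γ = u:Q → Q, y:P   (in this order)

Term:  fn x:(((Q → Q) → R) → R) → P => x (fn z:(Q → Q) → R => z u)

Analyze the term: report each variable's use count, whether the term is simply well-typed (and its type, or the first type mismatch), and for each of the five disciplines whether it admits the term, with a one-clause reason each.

usage: u=1; y=0; x (bound)=1; z (bound)=1
order of uses: x, z, u
typing: the term checks, with type ((((Q → Q) → R) → R) → P) → P
ordered: ✗ — y never used (weakening)
linear: ✗ — y never used (weakening)
affine: ✓ — u, y, x, z: no repeats, contraction unneeded
relevant: ✗ — y never used (weakening)
unrestricted: ✓ — well-typed at ((((Q → Q) → R) → R) → P) → P; no restrictions here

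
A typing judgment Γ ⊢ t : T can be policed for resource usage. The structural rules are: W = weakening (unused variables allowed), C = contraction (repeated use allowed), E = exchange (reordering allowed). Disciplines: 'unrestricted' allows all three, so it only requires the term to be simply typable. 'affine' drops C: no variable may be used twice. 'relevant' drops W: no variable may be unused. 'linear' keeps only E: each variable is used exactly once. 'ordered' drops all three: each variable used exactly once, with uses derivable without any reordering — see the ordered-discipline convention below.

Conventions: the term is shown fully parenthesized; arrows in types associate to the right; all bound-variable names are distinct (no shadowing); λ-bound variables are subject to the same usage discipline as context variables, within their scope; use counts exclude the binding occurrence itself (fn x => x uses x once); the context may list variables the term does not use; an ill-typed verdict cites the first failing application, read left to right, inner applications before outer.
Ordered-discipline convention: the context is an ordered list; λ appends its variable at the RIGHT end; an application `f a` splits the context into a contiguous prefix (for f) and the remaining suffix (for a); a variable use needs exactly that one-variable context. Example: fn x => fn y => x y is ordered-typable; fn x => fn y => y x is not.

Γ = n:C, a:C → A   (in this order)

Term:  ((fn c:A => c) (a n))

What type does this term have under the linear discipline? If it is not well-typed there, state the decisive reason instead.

term : A
use counts: n: 1, a: 1, c (λ-bound): 1
use order (left to right): c, a, n
typing: the term checks, with type A
across the five disciplines: ordered ✗ · linear ✓ · affine ✓ · relevant ✓ · unrestricted ✓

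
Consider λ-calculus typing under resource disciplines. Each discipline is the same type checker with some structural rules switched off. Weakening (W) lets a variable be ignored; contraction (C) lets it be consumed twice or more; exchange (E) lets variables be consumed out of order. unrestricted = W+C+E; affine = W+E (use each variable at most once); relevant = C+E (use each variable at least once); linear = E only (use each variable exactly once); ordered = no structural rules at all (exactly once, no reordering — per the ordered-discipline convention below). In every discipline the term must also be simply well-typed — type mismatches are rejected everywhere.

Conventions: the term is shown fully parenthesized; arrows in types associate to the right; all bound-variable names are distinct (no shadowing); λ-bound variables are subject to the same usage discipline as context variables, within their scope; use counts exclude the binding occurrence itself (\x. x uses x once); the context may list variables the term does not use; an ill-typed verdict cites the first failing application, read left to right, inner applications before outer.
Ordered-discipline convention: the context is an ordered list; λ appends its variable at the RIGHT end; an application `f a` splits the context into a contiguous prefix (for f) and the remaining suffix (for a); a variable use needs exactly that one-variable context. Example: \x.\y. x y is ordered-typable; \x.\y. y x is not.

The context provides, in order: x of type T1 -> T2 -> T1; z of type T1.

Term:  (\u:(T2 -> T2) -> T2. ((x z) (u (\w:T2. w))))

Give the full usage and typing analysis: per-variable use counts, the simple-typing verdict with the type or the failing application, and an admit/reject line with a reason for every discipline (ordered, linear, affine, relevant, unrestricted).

usage: x ×1; z ×1; u [bound] ×1; w [bound] ×1
left-to-right use order: x, z, u, w
typing: well-typed — term : ((T2 -> T2) -> T2) -> T1
ordered: ✓, x, z, u, w: once each, no exchange needed
linear: ✓, single use per variable (x, z, u, w)
affine: ✓, no duplicate uses among x, z, u, w
relevant: ✓, every one of x, z, u, w appears
unrestricted: ✓, simply typable at ((T2 -> T2) -> T2) -> T1; W, C, E all held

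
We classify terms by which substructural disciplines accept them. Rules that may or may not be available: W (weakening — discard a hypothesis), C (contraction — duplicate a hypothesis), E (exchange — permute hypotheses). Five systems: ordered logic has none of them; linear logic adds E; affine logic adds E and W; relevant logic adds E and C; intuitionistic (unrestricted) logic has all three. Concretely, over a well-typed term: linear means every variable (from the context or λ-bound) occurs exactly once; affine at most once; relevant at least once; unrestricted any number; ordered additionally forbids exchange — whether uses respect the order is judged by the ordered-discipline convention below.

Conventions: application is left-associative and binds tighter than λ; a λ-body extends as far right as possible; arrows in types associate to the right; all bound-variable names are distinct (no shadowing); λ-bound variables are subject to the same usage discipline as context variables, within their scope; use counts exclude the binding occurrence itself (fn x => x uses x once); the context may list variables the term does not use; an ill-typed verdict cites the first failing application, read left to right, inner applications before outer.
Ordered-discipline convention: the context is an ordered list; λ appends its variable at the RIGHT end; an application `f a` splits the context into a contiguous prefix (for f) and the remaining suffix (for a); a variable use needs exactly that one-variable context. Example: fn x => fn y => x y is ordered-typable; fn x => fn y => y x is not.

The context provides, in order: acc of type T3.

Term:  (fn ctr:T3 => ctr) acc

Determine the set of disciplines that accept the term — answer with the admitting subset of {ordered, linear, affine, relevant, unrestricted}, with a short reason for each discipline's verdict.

admitted by: ordered, linear, affine, relevant, unrestricted
use counts: acc ×1; ctr (bound) ×1
use order (left to right): ctr, acc
typing: well-typed at T3
ordered: ✓, acc, ctr: once each, no exchange needed
linear: ✓, each of acc, ctr used exactly once
affine: ✓, at most one use each (acc, ctr)
relevant: ✓, at least one use each (acc, ctr)
unrestricted: ✓, type-checks (T3) and nothing is barred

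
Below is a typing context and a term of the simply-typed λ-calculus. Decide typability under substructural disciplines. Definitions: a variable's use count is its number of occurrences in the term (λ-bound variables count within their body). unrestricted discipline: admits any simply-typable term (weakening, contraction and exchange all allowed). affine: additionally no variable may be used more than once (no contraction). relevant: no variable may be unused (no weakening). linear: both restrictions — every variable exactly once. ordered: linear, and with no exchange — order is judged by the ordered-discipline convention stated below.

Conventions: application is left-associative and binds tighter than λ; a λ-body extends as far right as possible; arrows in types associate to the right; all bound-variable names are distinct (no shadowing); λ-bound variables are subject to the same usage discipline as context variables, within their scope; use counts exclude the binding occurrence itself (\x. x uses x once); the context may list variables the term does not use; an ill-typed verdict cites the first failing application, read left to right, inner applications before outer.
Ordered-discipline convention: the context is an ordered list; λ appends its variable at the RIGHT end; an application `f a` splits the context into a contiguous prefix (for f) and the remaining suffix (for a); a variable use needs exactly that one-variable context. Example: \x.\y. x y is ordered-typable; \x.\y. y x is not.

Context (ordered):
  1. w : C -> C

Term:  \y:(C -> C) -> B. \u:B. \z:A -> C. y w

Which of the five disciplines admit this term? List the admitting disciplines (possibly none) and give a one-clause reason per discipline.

admitting disciplines: affine, unrestricted
counts: w: 1×; y [bound]: 1×; u [bound]: 0×; z [bound]: 0×
use order (left to right): y, w
typing: well-typed at ((C -> C) -> B) -> B -> (A -> C) -> B
ordered: ✗, u, z never used (weakening)
linear: ✗, u, z never used (weakening)
affine: ✓, w, y, u, z: no repeats, contraction unneeded
relevant: ✗, u, z never used (weakening)
unrestricted: ✓, well-typed at ((C -> C) -> B) -> B -> (A -> C) -> B; no restrictions here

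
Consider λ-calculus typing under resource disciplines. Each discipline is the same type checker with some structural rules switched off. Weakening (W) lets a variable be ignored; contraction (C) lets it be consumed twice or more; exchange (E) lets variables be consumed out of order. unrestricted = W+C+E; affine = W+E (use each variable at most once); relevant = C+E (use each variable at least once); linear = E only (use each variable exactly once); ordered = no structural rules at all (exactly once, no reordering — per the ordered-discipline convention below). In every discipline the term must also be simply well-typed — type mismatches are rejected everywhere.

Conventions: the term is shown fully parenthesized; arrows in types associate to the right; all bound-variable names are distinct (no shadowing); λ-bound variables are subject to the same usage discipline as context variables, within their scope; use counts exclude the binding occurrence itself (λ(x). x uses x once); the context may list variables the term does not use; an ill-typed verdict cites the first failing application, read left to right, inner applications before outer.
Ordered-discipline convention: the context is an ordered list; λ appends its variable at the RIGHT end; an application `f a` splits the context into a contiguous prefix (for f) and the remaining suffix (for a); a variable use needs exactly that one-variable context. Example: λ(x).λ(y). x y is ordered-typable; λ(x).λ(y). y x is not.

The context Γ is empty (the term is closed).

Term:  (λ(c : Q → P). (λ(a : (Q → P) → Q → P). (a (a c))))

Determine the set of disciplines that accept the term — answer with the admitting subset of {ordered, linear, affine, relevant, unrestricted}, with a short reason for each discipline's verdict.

admitted by: relevant, unrestricted
use counts: c (λ-bound)=1, a (λ-bound)=2
order of uses: a, a, c
typing: ✓ — (Q → P) → ((Q → P) → Q → P) → Q → P
ordered ✗ (a ×2 used more than once (contraction))
linear ✗ (a ×2 used more than once (contraction))
affine ✗ (a ×2 used more than once (contraction))
relevant ✓ (c, a: all used, weakening unneeded)
unrestricted ✓ (typability at (Q → P) → ((Q → P) → Q → P) → Q → P is all that's needed)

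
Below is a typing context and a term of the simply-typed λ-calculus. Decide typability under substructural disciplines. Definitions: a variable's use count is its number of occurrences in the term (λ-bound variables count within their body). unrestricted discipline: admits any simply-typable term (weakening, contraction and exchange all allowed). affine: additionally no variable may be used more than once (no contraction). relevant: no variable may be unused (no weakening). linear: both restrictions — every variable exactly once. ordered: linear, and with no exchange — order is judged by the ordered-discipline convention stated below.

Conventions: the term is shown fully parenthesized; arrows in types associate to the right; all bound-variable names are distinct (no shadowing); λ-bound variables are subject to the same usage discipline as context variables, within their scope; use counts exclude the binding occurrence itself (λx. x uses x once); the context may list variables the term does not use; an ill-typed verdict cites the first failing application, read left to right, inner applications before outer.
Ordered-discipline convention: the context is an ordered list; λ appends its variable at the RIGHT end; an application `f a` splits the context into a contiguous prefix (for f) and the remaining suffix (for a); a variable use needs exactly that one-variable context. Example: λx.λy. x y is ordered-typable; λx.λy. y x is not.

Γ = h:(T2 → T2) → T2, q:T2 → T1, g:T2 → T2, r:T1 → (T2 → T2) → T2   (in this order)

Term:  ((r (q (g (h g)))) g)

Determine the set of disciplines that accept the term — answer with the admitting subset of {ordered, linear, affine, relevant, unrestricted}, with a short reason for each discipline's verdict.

admitted by: relevant, unrestricted
use counts: h ×1; q ×1; g ×3; r ×1
left-to-right use order: r, q, g, h, g, g
typing: ✓ — T2
ordered ✗ (uses contraction: g ×3)
linear ✗ (uses contraction: g ×3)
affine ✗ (uses contraction: g ×3)
relevant ✓ (every one of h, q, g, r appears)
unrestricted ✓ (typability at T2 is all that's needed)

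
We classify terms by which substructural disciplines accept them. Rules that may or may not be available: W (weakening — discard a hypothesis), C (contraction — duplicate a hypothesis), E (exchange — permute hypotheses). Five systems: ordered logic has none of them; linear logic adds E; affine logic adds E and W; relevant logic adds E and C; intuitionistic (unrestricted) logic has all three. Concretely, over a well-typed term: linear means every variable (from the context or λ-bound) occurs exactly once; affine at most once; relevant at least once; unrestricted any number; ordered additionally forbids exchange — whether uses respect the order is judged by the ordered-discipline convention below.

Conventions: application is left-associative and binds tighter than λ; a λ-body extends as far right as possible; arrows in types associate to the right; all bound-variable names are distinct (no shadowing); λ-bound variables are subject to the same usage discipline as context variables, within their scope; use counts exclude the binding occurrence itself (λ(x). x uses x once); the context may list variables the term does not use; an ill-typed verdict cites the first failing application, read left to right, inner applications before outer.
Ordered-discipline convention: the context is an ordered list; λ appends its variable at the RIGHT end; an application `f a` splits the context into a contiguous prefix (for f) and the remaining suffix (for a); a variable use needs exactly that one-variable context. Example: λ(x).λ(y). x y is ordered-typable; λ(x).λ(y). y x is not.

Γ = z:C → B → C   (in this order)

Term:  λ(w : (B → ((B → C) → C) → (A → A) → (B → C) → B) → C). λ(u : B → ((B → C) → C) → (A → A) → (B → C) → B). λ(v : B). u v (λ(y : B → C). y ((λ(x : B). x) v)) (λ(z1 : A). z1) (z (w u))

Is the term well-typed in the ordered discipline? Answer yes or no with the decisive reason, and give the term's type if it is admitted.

no — u ×2, v ×2 used more than once (contraction)
counts: z=1, w [bound]=1, u [bound]=2, v [bound]=2, y [bound]=1, x [bound]=1, z1 [bound]=1
left-to-right use order: u, v, y, x, v, z1, z, w, u
typing: the term checks, with type ((B → ((B → C) → C) → (A → A) → (B → C) → B) → C) → (B → ((B → C) → C) → (A → A) → (B → C) → B) → B → B
across the five disciplines: ordered ✗ | linear ✗ | affine ✗ | relevant ✓ | unrestricted ✓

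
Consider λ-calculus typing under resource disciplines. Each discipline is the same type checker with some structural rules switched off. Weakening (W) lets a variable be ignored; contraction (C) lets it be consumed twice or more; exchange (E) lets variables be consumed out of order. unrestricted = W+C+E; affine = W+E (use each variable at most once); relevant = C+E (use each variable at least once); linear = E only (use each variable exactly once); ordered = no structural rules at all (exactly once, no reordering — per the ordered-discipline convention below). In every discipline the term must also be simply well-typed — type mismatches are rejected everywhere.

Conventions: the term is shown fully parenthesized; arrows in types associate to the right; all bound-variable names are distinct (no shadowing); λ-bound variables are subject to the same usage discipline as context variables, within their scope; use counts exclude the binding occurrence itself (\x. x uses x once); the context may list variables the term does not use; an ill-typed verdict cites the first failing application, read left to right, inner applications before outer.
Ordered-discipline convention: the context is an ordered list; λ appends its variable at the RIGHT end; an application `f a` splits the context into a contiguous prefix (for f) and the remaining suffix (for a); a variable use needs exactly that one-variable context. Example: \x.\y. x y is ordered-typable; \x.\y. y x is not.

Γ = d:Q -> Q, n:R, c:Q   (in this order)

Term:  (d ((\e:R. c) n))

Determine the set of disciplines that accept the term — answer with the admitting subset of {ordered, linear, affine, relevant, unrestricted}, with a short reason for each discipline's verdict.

admitted in: affine, unrestricted
counts: d ×1; n ×1; c ×1; e (bound) ×0
uses in reading order: d, c, n
typing: ✓ — Q
ordered: ✗, unused: e — weakening required
linear: ✗, unused: e — weakening required
affine: ✓, none of d, n, c, e used more than once
relevant: ✗, unused: e — weakening required
unrestricted: ✓, type-checks (Q) and nothing is barred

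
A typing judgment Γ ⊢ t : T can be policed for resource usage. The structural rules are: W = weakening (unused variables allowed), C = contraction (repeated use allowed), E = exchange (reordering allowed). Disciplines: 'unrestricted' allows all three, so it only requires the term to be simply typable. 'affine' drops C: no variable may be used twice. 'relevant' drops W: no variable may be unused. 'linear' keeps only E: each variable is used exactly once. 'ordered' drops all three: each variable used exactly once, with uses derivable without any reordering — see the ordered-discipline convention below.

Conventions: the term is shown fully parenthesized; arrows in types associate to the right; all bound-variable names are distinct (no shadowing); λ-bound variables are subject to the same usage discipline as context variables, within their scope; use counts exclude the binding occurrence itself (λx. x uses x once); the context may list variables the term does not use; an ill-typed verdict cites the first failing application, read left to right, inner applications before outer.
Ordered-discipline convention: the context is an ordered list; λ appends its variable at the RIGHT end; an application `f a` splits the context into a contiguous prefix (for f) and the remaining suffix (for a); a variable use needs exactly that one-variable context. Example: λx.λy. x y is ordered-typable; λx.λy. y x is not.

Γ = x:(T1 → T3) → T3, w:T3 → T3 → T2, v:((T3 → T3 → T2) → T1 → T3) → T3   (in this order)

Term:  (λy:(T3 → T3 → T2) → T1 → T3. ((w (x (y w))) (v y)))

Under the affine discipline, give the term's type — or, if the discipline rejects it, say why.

not well-typed under affine — needs contraction — w ×2, y ×2
counts: x ×1, w ×2, v ×1, y (λ-bound) ×2
use order (left to right): w, x, y, w, v, y
typing: ✓ — ((T3 → T3 → T2) → T1 → T3) → T2
across the five disciplines: ordered ✗ · linear ✗ · affine ✗ · relevant ✓ · unrestricted ✓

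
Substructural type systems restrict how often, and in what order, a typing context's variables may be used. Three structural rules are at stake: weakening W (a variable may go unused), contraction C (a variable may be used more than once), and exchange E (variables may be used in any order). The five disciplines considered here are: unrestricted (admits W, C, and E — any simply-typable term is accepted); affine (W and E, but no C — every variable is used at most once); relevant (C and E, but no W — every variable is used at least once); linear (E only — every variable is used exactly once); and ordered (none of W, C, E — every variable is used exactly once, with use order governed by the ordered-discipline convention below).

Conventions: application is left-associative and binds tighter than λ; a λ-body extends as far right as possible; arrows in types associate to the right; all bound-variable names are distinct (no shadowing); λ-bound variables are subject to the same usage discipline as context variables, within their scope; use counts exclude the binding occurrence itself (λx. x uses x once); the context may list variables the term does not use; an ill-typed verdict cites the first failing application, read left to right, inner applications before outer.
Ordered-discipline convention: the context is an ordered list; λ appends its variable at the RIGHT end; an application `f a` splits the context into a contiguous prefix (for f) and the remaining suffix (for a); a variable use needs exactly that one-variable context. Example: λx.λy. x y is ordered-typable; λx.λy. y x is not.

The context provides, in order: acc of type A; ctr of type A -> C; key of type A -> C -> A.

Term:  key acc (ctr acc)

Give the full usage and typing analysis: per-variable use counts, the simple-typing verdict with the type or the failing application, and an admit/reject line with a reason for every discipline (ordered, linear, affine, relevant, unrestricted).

counts: acc: 2, ctr: 1, key: 1
order of uses: key, acc, ctr, acc
typing: well-typed at A
ordered ✗ (uses contraction: acc ×2)
linear ✗ (uses contraction: acc ×2)
affine ✗ (uses contraction: acc ×2)
relevant ✓ (at least one use each (acc, ctr, key))
unrestricted ✓ (type-checks (A) and nothing is barred)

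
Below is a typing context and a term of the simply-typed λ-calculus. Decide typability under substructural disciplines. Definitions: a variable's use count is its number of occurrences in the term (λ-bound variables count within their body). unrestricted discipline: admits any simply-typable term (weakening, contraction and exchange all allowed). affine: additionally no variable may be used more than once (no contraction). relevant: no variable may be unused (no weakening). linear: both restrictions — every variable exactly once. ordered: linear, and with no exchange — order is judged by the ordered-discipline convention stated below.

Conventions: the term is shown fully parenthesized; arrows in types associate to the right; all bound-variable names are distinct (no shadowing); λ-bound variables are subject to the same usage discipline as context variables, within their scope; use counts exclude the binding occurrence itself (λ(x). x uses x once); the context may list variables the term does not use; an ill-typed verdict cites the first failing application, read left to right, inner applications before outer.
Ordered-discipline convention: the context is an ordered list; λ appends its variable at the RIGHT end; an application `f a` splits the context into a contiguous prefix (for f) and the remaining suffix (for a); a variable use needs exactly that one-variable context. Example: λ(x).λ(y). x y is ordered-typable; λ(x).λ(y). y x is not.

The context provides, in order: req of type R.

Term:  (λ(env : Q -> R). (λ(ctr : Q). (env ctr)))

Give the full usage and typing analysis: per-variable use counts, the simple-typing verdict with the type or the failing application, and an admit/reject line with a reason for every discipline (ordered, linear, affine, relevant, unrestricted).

usage: req: 0, env [bound]: 1, ctr [bound]: 1
uses in reading order: env, ctr
typing: well-typed — term : (Q -> R) -> Q -> R
ordered ✗ (req left unused)
linear ✗ (req left unused)
affine ✓ (req, env, ctr: no repeats, contraction unneeded)
relevant ✗ (req left unused)
unrestricted ✓ (well-typed at (Q -> R) -> Q -> R; no restrictions here)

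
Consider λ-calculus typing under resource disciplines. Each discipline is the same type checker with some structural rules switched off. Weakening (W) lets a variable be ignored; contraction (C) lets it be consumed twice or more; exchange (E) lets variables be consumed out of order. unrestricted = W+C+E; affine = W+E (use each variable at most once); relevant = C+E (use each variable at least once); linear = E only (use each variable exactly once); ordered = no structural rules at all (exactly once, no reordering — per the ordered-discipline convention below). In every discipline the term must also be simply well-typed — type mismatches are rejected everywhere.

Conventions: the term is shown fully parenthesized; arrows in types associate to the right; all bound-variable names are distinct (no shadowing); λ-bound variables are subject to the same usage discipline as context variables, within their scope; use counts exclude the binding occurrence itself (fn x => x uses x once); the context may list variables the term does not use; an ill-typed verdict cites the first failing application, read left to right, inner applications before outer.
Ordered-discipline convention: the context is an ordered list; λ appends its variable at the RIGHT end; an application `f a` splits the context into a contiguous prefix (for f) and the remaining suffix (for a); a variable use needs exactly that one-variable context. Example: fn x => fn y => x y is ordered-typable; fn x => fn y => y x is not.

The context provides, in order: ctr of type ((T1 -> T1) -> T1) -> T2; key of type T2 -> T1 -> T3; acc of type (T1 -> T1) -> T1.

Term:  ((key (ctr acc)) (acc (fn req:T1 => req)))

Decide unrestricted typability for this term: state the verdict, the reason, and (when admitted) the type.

yes — simply typable at T3; W, C, E all held; term : T3
use counts: ctr: 1×; key: 1×; acc: 2×; req [bound]: 1×
use order (left to right): key, ctr, acc, acc, req
typing: well-typed — term : T3
summary: ordered ✗ · linear ✗ · affine ✗ · relevant ✓ · unrestricted ✓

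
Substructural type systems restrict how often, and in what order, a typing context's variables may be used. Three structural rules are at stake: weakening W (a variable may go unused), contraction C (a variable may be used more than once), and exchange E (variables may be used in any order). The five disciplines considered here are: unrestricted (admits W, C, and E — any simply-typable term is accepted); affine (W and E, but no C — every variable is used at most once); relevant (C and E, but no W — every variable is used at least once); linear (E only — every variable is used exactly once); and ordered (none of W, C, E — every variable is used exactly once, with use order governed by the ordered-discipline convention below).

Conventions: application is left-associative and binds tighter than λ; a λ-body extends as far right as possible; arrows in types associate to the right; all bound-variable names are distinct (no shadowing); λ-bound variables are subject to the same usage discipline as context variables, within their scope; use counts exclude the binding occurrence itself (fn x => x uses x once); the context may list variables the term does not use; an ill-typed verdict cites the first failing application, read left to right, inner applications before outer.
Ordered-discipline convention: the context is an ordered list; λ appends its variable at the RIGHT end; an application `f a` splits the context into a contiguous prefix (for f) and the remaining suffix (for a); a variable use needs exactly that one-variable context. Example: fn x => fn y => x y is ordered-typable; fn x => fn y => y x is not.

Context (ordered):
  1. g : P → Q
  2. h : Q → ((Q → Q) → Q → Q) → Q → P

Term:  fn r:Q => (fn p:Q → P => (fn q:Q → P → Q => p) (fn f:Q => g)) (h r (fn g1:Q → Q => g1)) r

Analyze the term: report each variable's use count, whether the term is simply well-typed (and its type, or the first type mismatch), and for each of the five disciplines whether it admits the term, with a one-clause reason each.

use counts: g ×1; h ×1; r [bound] ×2; p [bound] ×1; q [bound] ×0; f [bound] ×0; g1 [bound] ×1
left-to-right use order: p, g, h, r, g1, r
typing: the term checks, with type Q → P
ordered: ✗, uses contraction: r ×2; q, f left unused
linear: ✗, uses contraction: r ×2; q, f left unused
affine: ✗, uses contraction: r ×2
relevant: ✗, q, f left unused
unrestricted: ✓, type-checks (Q → P) and nothing is barred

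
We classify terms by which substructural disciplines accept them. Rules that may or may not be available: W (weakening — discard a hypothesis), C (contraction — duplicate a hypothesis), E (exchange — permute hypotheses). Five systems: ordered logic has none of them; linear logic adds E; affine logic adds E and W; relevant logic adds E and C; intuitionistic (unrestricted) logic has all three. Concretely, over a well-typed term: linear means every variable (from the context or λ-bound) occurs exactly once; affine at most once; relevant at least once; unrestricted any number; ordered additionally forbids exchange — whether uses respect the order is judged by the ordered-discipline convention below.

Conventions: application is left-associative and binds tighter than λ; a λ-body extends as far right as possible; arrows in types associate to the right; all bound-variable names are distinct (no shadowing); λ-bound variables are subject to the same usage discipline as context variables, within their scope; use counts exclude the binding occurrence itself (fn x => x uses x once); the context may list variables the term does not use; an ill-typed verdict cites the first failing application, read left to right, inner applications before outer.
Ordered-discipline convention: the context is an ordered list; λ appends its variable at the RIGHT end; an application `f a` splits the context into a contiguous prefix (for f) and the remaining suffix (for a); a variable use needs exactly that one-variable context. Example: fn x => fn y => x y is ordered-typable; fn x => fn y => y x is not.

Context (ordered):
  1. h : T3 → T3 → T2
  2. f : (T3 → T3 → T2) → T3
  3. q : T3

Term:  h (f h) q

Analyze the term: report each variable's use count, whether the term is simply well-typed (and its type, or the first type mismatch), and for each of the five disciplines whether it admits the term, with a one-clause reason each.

usage: h ×2, f ×1, q ×1
uses in reading order: h, f, h, q
typing: well-typed — term : T2
ordered: ✗, needs contraction — h ×2
linear: ✗, needs contraction — h ×2
affine: ✗, needs contraction — h ×2
relevant: ✓, at least one use each (h, f, q)
unrestricted: ✓, typability at T2 is all that's needed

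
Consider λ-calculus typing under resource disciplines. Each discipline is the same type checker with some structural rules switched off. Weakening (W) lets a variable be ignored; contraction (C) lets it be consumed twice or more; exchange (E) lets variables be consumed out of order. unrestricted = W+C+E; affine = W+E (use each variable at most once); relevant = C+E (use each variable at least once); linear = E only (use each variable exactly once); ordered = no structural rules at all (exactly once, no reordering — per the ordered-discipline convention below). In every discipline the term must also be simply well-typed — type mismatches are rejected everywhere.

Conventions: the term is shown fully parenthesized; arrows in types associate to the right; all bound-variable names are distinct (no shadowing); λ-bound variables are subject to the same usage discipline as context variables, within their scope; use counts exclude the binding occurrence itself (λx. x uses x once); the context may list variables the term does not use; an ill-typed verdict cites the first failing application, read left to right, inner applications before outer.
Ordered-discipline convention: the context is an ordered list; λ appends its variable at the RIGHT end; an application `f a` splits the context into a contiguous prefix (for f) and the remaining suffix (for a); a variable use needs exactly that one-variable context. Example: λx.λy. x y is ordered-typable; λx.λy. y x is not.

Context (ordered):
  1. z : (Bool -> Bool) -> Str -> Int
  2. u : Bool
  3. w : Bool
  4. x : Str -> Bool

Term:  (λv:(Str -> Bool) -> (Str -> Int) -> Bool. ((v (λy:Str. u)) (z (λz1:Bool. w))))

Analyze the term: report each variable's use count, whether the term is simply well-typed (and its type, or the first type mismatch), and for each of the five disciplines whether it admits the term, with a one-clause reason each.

variable uses: z: 1; u: 1; w: 1; x: 0; v [bound]: 1; y [bound]: 0; z1 [bound]: 0
left-to-right use order: v, u, z, w
typing: well-typed — term : ((Str -> Bool) -> (Str -> Int) -> Bool) -> Bool
ordered: ✗ — unused: x, y, z1 — weakening required
linear: ✗ — unused: x, y, z1 — weakening required
affine: ✓ — none of z, u, w, x, v, y, z1 used more than once
relevant: ✗ — unused: x, y, z1 — weakening required
unrestricted: ✓ — type-checks (((Str -> Bool) -> (Str -> Int) -> Bool) -> Bool) and nothing is barred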